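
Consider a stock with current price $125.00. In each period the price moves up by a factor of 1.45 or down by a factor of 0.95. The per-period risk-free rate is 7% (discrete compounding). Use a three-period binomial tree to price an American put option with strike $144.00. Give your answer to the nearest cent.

Risk-neutral probability p = (1 + 0.07 − 0.95)/(1.45 − 0.95) = 0.1200/0.5000 = 0.2400
Terminal stock prices: S_uuu = 381.1, S_uud = 249.7, S_udd = 163.6, S_ddd = 107.2
Terminal payoffs (K − S): max(-237.1, 0) = 0, max(-105.7, 0) = 0, max(-19.58, 0) = 0, max(36.83, 0) = 36.83
Node uu (S = 262.8): continuation = 1/1.07·[0.2400·0.0000 + 0.7600·0.0000] = 0.0000; exercise value = 0.0000 ≤ continuation, so V_uu = 0.0000
Node ud (S = 172.2): continuation = 1/1.07·[0.2400·0.0000 + 0.7600·0.0000] = 0.0000; exercise value = 0.0000 ≤ continuation, so V_ud = 0.0000
Node dd (S = 112.8): continuation = 1/1.07·[0.2400·0.0000 + 0.7600·36.8281] = 26.1583; exercise value = 31.1875 > continuation, so V_dd = 31.1875 (exercise)
Node u (S = 181.2): continuation = 1/1.07·[0.2400·0.0000 + 0.7600·0.0000] = 0.0000; exercise value = 0.0000 ≤ continuation, so V_u = 0.0000
Node d (S = 118.8): continuation = 1/1.07·[0.2400·0.0000 + 0.7600·31.1875] = 22.1519; exercise value = 25.2500 > continuation, so V_d = 25.2500 (exercise)
Node 0 (S = 125): continuation = 1/1.07·[0.2400·0.0000 + 0.7600·25.2500] = 17.9346; exercise value = 19.0000 > continuation, so V_0 = 19.0000 (exercise)

$19.00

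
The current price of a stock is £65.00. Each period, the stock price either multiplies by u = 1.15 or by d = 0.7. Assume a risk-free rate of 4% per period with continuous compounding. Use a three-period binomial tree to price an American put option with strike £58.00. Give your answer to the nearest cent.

Risk-neutral probability p = (e^0.04 − 0.7)/(1.15 − 0.7) = 0.3408/0.4500 = 0.7574
Terminal stock prices: S_uuu = 98.86, S_uud = 60.17, S_udd = 36.63, S_ddd = 22.29
Terminal payoffs (K − S): max(-40.86, 0) = 0, max(-2.174, 0) = 0, max(21.37, 0) = 21.37, max(35.71, 0) = 35.71
Node uu (S = 85.96): continuation = e^(−0.04)·[0.7574·0.0000 + 0.2426·0.0000] = 0.0000; exercise value = 0.0000 ≤ continuation, so V_uu = 0.0000
Node ud (S = 52.32): continuation = e^(−0.04)·[0.7574·0.0000 + 0.2426·21.3725] = 4.9825; exercise value = 5.6750 > continuation, so V_ud = 5.6750 (exercise)
Node dd (S = 31.85): continuation = e^(−0.04)·[0.7574·21.3725 + 0.2426·35.7050] = 23.8758; exercise value = 26.1500 > continuation, so V_dd = 26.1500 (exercise)
Node u (S = 74.75): continuation = e^(−0.04)·[0.7574·0.0000 + 0.2426·5.6750] = 1.3230; exercise value = 0.0000 ≤ continuation, so V_u = 1.3230
Node d (S = 45.5): continuation = e^(−0.04)·[0.7574·5.6750 + 0.2426·26.1500] = 10.2258; exercise value = 12.5000 > continuation, so V_d = 12.5000 (exercise)
Node 0 (S = 65): continuation = e^(−0.04)·[0.7574·1.3230 + 0.2426·12.5000] = 3.8768; exercise value = 0.0000 ≤ continuation, so V_0 = 3.8768

£3.88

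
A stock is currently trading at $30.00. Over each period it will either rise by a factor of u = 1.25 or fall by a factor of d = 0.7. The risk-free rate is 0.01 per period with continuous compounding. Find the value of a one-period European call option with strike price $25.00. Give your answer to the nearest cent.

$6.98

Risk-neutral probability p = (e^0.01 − 0.7)/(1.25 − 0.7) = 0.3101/0.5500 = 0.5637
Terminal stock prices: S_u = 37.5, S_d = 21
Terminal payoffs (S − K): max(12.5, 0) = 12.5, max(-4, 0) = 0
Node 0 (S = 30): V_0 = e^(−0.01)·[0.5637·12.5000 + 0.4363·0.0000] = 6.9765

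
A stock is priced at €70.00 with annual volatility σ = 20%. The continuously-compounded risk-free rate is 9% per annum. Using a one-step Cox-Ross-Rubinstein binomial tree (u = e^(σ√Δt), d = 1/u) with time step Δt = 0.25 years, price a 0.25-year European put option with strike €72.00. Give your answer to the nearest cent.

CRR parameters: u = e^(σ√Δt) = e^(0.2·√0.25) = 1.1052, d = 1/u = 0.9048
Per-period rate: rΔt = 0.09·0.25 = 0.0225, so R = e^0.0225 = 1.0228
Risk-neutral probability p = (e^0.0225 − 0.9048)/(1.1052 − 0.9048) = 0.1179/0.2003 = 0.5886
Terminal stock prices: S_u = 77.36, S_d = 63.34
Terminal payoffs (K − S): max(-5.362, 0) = 0, max(8.661, 0) = 8.661
Node 0 (S = 70): V_0 = e^(−0.0225)·[0.5886·0.0000 + 0.4114·8.6614] = 3.4840

€3.48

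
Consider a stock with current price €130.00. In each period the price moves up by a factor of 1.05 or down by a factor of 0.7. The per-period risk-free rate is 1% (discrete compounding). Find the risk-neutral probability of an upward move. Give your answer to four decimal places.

p = 0.8857

Risk-neutral probability p = (1 + 0.01 − 0.7)/(1.05 − 0.7) = 0.3100/0.3500 = 0.8857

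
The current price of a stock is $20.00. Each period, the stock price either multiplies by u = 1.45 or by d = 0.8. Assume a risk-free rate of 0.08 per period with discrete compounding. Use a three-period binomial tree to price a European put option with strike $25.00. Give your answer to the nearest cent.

Risk-neutral probability p = (1 + 0.08 − 0.8)/(1.45 − 0.8) = 0.2800/0.6500 = 0.4308
Terminal stock prices: S_uuu = 60.97, S_uud = 33.64, S_udd = 18.56, S_ddd = 10.24
Terminal payoffs (K − S): max(-35.97, 0) = 0, max(-8.64, 0) = 0, max(6.44, 0) = 6.44, max(14.76, 0) = 14.76
Node uu (S = 42.05): V_uu = 1/1.08·[0.4308·0.0000 + 0.5692·0.0000] = 0.0000
Node ud (S = 23.2): V_ud = 1/1.08·[0.4308·0.0000 + 0.5692·6.4400] = 3.3943
Node dd (S = 12.8): V_dd = 1/1.08·[0.4308·6.4400 + 0.5692·14.7600] = 10.3481
Node u (S = 29): V_u = 1/1.08·[0.4308·0.0000 + 0.5692·3.3943] = 1.7890
Node d (S = 16): V_d = 1/1.08·[0.4308·3.3943 + 0.5692·10.3481] = 6.8080
Node 0 (S = 20): V_0 = 1/1.08·[0.4308·1.7890 + 0.5692·6.8080] = 4.3018

$4.30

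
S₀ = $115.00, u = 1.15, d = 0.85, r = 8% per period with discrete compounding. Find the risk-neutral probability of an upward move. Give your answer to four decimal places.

Risk-neutral probability p = (1 + 0.08 − 0.85)/(1.15 − 0.85) = 0.2300/0.3000 = 0.7667

p = 0.7667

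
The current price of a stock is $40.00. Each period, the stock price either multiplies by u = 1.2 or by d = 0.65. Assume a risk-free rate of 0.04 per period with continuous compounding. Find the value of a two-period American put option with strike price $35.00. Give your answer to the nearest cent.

$3.22

Risk-neutral probability p = (e^0.04 − 0.65)/(1.2 − 0.65) = 0.3908/0.5500 = 0.7106
Terminal stock prices: S_uu = 57.6, S_ud = 31.2, S_dd = 16.9
Terminal payoffs (K − S): max(-22.6, 0) = 0, max(3.8, 0) = 3.8, max(18.1, 0) = 18.1
Node u (S = 48): continuation = e^(−0.04)·[0.7106·0.0000 + 0.2894·3.8000] = 1.0567; exercise value = 0.0000 ≤ continuation, so V_u = 1.0567
Node d (S = 26): continuation = e^(−0.04)·[0.7106·3.8000 + 0.2894·18.1000] = 7.6276; exercise value = 9.0000 > continuation, so V_d = 9.0000 (exercise)
Node 0 (S = 40): continuation = e^(−0.04)·[0.7106·1.0567 + 0.2894·9.0000] = 3.2242; exercise value = 0.0000 ≤ continuation, so V_0 = 3.2242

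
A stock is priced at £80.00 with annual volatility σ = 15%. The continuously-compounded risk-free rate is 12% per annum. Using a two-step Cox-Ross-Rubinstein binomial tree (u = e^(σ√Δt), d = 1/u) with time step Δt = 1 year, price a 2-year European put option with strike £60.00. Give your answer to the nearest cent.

CRR parameters: u = e^(σ√Δt) = e^(0.15·√1) = 1.1618, d = 1/u = 0.8607
Per-period rate: rΔt = 0.12·1 = 0.12, so R = e^0.12 = 1.1275
Risk-neutral probability p = (e^0.12 − 0.8607)/(1.1618 − 0.8607) = 0.2668/0.3011 = 0.8860
Terminal stock prices: S_uu = 108, S_ud = 80, S_dd = 59.27
Terminal payoffs (K − S): max(-47.99, 0) = 0, max(-20, 0) = 0, max(0.7345, 0) = 0.7345
Node u (S = 92.95): V_u = e^(−0.12)·[0.8860·0.0000 + 0.1140·0.0000] = 0.0000
Node d (S = 68.86): V_d = e^(−0.12)·[0.8860·0.0000 + 0.1140·0.7345] = 0.0743
Node 0 (S = 80): V_0 = e^(−0.12)·[0.8860·0.0000 + 0.1140·0.0743] = 0.0075

£0.01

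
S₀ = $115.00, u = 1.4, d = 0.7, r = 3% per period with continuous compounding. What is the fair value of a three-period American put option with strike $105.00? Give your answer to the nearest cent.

Risk-neutral probability p = (e^0.03 − 0.7)/(1.4 − 0.7) = 0.3305/0.7000 = 0.4721
Terminal stock prices: S_uuu = 315.6, S_uud = 157.8, S_udd = 78.89, S_ddd = 39.44
Terminal payoffs (K − S): max(-210.6, 0) = 0, max(-52.78, 0) = 0, max(26.11, 0) = 26.11, max(65.56, 0) = 65.56
Node uu (S = 225.4): continuation = e^(−0.03)·[0.4721·0.0000 + 0.5279·0.0000] = 0.0000; exercise value = 0.0000 ≤ continuation, so V_uu = 0.0000
Node ud (S = 112.7): continuation = e^(−0.03)·[0.4721·0.0000 + 0.5279·26.1100] = 13.3767; exercise value = 0.0000 ≤ continuation, so V_ud = 13.3767
Node dd (S = 56.35): continuation = e^(−0.03)·[0.4721·26.1100 + 0.5279·65.5550] = 45.5468; exercise value = 48.6500 > continuation, so V_dd = 48.6500 (exercise)
Node u (S = 161): continuation = e^(−0.03)·[0.4721·0.0000 + 0.5279·13.3767] = 6.8531; exercise value = 0.0000 ≤ continuation, so V_u = 6.8531
Node d (S = 80.5): continuation = e^(−0.03)·[0.4721·13.3767 + 0.5279·48.6500] = 31.0525; exercise value = 24.5000 ≤ continuation, so V_d = 31.0525
Node 0 (S = 115): continuation = e^(−0.03)·[0.4721·6.8531 + 0.5279·31.0525] = 19.0484; exercise value = 0.0000 ≤ continuation, so V_0 = 19.0484

$19.05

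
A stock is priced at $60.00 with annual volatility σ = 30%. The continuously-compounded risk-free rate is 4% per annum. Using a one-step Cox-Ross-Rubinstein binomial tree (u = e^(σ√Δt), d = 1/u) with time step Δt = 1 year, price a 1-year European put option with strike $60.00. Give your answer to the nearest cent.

$7.58

CRR parameters: u = e^(σ√Δt) = e^(0.3·√1) = 1.3499, d = 1/u = 0.7408
Per-period rate: rΔt = 0.04·1 = 0.04, so R = e^0.04 = 1.0408
Risk-neutral probability p = (e^0.04 − 0.7408)/(1.3499 − 0.7408) = 0.3000/0.6090 = 0.4926
Terminal stock prices: S_u = 80.99, S_d = 44.45
Terminal payoffs (K − S): max(-20.99, 0) = 0, max(15.55, 0) = 15.55
Node 0 (S = 60): V_0 = e^(−0.04)·[0.4926·0.0000 + 0.5074·15.5509] = 7.5816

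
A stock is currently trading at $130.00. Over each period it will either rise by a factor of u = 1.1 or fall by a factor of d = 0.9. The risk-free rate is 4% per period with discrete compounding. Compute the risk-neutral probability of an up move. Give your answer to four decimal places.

Risk-neutral probability p = (1 + 0.04 − 0.9)/(1.1 − 0.9) = 0.1400/0.2000 = 0.7000

p = 0.7000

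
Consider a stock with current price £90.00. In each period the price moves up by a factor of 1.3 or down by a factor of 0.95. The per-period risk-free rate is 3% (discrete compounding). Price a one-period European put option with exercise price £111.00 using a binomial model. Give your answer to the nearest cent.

£19.10

Risk-neutral probability p = (1 + 0.03 − 0.95)/(1.3 − 0.95) = 0.0800/0.3500 = 0.2286
Terminal stock prices: S_u = 117, S_d = 85.5
Terminal payoffs (K − S): max(-6, 0) = 0, max(25.5, 0) = 25.5
Node 0 (S = 90): V_0 = 1/1.03·[0.2286·0.0000 + 0.7714·25.5000] = 19.0985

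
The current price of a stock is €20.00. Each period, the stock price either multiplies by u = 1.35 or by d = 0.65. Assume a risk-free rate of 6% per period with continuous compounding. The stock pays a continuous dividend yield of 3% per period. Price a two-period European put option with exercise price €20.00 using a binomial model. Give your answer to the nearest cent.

Per-period risk-free factor R = e^0.06 = 1.0618; dividend-adjusted growth = e^(0.06−0.03) = 1.0305.
Risk-neutral probability p = (1.0305 − 0.65)/(1.35 − 0.65) = 0.3805/0.7000 = 0.5435
Terminal stock prices: S_uu = 36.45, S_ud = 17.55, S_dd = 8.45
Terminal payoffs (K − S): max(-16.45, 0) = 0, max(2.45, 0) = 2.45, max(11.55, 0) = 11.55
Node u (S = 27): V_u = e^(−0.06)·[0.5435·0.0000 + 0.4565·2.4500] = 1.0533
Node d (S = 13): V_d = e^(−0.06)·[0.5435·2.4500 + 0.4565·11.5500] = 6.2195
Node 0 (S = 20): V_0 = e^(−0.06)·[0.5435·1.0533 + 0.4565·6.2195] = 3.2129

€3.21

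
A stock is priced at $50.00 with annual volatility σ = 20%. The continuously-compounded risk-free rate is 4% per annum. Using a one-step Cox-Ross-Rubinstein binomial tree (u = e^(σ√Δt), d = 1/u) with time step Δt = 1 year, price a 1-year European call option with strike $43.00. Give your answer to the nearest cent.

CRR parameters: u = e^(σ√Δt) = e^(0.2·√1) = 1.2214, d = 1/u = 0.8187
Per-period rate: rΔt = 0.04·1 = 0.04, so R = e^0.04 = 1.0408
Risk-neutral probability p = (e^0.04 − 0.8187)/(1.2214 − 0.8187) = 0.2221/0.4027 = 0.5515
Terminal stock prices: S_u = 61.07, S_d = 40.94
Terminal payoffs (S − K): max(18.07, 0) = 18.07, max(-2.063, 0) = 0
Node 0 (S = 50): V_0 = e^(−0.04)·[0.5515·18.0701 + 0.4485·0.0000] = 9.5752

$9.58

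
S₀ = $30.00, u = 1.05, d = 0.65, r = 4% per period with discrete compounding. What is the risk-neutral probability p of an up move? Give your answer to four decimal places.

p = 0.9750

Risk-neutral probability p = (1 + 0.04 − 0.65)/(1.05 − 0.65) = 0.3900/0.4000 = 0.9750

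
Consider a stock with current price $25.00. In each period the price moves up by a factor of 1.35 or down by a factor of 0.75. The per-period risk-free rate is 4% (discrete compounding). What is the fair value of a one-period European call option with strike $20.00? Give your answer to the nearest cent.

$6.39

Risk-neutral probability p = (1 + 0.04 − 0.75)/(1.35 − 0.75) = 0.2900/0.6000 = 0.4833
Terminal stock prices: S_u = 33.75, S_d = 18.75
Terminal payoffs (S − K): max(13.75, 0) = 13.75, max(-1.25, 0) = 0
Node 0 (S = 25): V_0 = 1/1.04·[0.4833·13.7500 + 0.5167·0.0000] = 6.3902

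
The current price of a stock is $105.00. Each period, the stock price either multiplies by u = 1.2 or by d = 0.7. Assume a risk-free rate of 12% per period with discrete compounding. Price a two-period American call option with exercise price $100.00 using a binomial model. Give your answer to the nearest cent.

Risk-neutral probability p = (1 + 0.12 − 0.7)/(1.2 − 0.7) = 0.4200/0.5000 = 0.8400
Terminal stock prices: S_uu = 151.2, S_ud = 88.2, S_dd = 51.45
Terminal payoffs (S − K): max(51.2, 0) = 51.2, max(-11.8, 0) = 0, max(-48.55, 0) = 0
Node u (S = 126): continuation = 1/1.12·[0.8400·51.2000 + 0.1600·0.0000] = 38.4000; exercise value = 26.0000 ≤ continuation, so V_u = 38.4000
Node d (S = 73.5): continuation = 1/1.12·[0.8400·0.0000 + 0.1600·0.0000] = 0.0000; exercise value = 0.0000 ≤ continuation, so V_d = 0.0000
Node 0 (S = 105): continuation = 1/1.12·[0.8400·38.4000 + 0.1600·0.0000] = 28.8000; exercise value = 5.0000 ≤ continuation, so V_0 = 28.8000

$28.80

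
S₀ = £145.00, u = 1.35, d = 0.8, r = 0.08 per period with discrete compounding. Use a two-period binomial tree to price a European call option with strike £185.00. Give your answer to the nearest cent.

£17.61

Risk-neutral probability p = (1 + 0.08 − 0.8)/(1.35 − 0.8) = 0.2800/0.5500 = 0.5091
Terminal stock prices: S_uu = 264.3, S_ud = 156.6, S_dd = 92.8
Terminal payoffs (S − K): max(79.26, 0) = 79.26, max(-28.4, 0) = 0, max(-92.2, 0) = 0
Node u (S = 195.8): V_u = 1/1.08·[0.5091·79.2625 + 0.4909·0.0000] = 37.3628
Node d (S = 116): V_d = 1/1.08·[0.5091·0.0000 + 0.4909·0.0000] = 0.0000
Node 0 (S = 145): V_0 = 1/1.08·[0.5091·37.3628 + 0.4909·0.0000] = 17.6121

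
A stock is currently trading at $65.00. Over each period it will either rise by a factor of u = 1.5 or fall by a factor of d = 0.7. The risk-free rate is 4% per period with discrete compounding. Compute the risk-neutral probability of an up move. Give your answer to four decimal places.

p = 0.4250

Risk-neutral probability p = (1 + 0.04 − 0.7)/(1.5 − 0.7) = 0.3400/0.8000 = 0.4250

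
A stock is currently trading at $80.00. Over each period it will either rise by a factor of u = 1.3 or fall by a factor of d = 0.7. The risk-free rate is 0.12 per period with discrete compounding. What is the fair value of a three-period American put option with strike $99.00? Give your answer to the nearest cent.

Risk-neutral probability p = (1 + 0.12 − 0.7)/(1.3 − 0.7) = 0.4200/0.6000 = 0.7000
Terminal stock prices: S_uuu = 175.8, S_uud = 94.64, S_udd = 50.96, S_ddd = 27.44
Terminal payoffs (K − S): max(-76.76, 0) = 0, max(4.36, 0) = 4.36, max(48.04, 0) = 48.04, max(71.56, 0) = 71.56
Node uu (S = 135.2): continuation = 1/1.12·[0.7000·0.0000 + 0.3000·4.3600] = 1.1679; exercise value = 0.0000 ≤ continuation, so V_uu = 1.1679
Node ud (S = 72.8): continuation = 1/1.12·[0.7000·4.3600 + 0.3000·48.0400] = 15.5929; exercise value = 26.2000 > continuation, so V_ud = 26.2000 (exercise)
Node dd (S = 39.2): continuation = 1/1.12·[0.7000·48.0400 + 0.3000·71.5600] = 49.1929; exercise value = 59.8000 > continuation, so V_dd = 59.8000 (exercise)
Node u (S = 104): continuation = 1/1.12·[0.7000·1.1679 + 0.3000·26.2000] = 7.7478; exercise value = 0.0000 ≤ continuation, so V_u = 7.7478
Node d (S = 56): continuation = 1/1.12·[0.7000·26.2000 + 0.3000·59.8000] = 32.3929; exercise value = 43.0000 > continuation, so V_d = 43.0000 (exercise)
Node 0 (S = 80): continuation = 1/1.12·[0.7000·7.7478 + 0.3000·43.0000] = 16.3602; exercise value = 19.0000 > continuation, so V_0 = 19.0000 (exercise)

$19.00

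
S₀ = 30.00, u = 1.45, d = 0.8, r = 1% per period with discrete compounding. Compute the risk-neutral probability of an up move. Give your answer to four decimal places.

p = 0.3231

Risk-neutral probability p = (1 + 0.01 − 0.8)/(1.45 − 0.8) = 0.2100/0.6500 = 0.3231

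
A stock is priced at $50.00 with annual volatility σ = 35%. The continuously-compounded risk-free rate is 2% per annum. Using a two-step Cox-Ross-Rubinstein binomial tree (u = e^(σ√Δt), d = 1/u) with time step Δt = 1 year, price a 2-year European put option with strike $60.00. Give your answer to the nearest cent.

CRR parameters: u = e^(σ√Δt) = e^(0.35·√1) = 1.4191, d = 1/u = 0.7047
Per-period rate: rΔt = 0.02·1 = 0.02, so R = e^0.02 = 1.0202
Risk-neutral probability p = (e^0.02 − 0.7047)/(1.4191 − 0.7047) = 0.3155/0.7144 = 0.4417
Terminal stock prices: S_uu = 100.7, S_ud = 50, S_dd = 24.83
Terminal payoffs (K − S): max(-40.69, 0) = 0, max(10, 0) = 10, max(35.17, 0) = 35.17
Node u (S = 70.95): V_u = e^(−0.02)·[0.4417·0.0000 + 0.5583·10.0000] = 5.4728
Node d (S = 35.23): V_d = e^(−0.02)·[0.4417·10.0000 + 0.5583·35.1707] = 23.5775
Node 0 (S = 50): V_0 = e^(−0.02)·[0.4417·5.4728 + 0.5583·23.5775] = 15.2729

$15.27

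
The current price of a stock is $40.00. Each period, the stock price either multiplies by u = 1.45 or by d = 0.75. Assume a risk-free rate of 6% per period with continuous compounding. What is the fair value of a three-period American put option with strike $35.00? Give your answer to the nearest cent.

Risk-neutral probability p = (e^0.06 − 0.75)/(1.45 − 0.75) = 0.3118/0.7000 = 0.4455
Terminal stock prices: S_uuu = 121.9, S_uud = 63.07, S_udd = 32.62, S_ddd = 16.88
Terminal payoffs (K − S): max(-86.94, 0) = 0, max(-28.07, 0) = 0, max(2.375, 0) = 2.375, max(18.12, 0) = 18.12
Node uu (S = 84.1): continuation = e^(−0.06)·[0.4455·0.0000 + 0.5545·0.0000] = 0.0000; exercise value = 0.0000 ≤ continuation, so V_uu = 0.0000
Node ud (S = 43.5): continuation = e^(−0.06)·[0.4455·0.0000 + 0.5545·2.3750] = 1.2403; exercise value = 0.0000 ≤ continuation, so V_ud = 1.2403
Node dd (S = 22.5): continuation = e^(−0.06)·[0.4455·2.3750 + 0.5545·18.1250] = 10.4618; exercise value = 12.5000 > continuation, so V_dd = 12.5000 (exercise)
Node u (S = 58): continuation = e^(−0.06)·[0.4455·0.0000 + 0.5545·1.2403] = 0.6477; exercise value = 0.0000 ≤ continuation, so V_u = 0.6477
Node d (S = 30): continuation = e^(−0.06)·[0.4455·1.2403 + 0.5545·12.5000] = 7.0482; exercise value = 5.0000 ≤ continuation, so V_d = 7.0482
Node 0 (S = 40): continuation = e^(−0.06)·[0.4455·0.6477 + 0.5545·7.0482] = 3.9525; exercise value = 0.0000 ≤ continuation, so V_0 = 3.9525

$3.95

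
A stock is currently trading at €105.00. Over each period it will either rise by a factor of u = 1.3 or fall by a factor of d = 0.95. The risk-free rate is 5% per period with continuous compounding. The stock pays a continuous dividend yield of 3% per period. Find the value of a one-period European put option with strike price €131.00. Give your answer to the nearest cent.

Per-period risk-free factor R = e^0.05 = 1.0513; dividend-adjusted growth = e^(0.05−0.03) = 1.0202.
Risk-neutral probability p = (1.0202 − 0.95)/(1.3 − 0.95) = 0.0702/0.3500 = 0.2006
Terminal stock prices: S_u = 136.5, S_d = 99.75
Terminal payoffs (K − S): max(-5.5, 0) = 0, max(31.25, 0) = 31.25
Node 0 (S = 105): V_0 = e^(−0.05)·[0.2006·0.0000 + 0.7994·31.2500] = 23.7636

€23.76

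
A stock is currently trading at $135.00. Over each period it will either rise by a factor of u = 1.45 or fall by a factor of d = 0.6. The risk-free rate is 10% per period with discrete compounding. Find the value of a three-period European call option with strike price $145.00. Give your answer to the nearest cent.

$48.89

Risk-neutral probability p = (1 + 0.1 − 0.6)/(1.45 − 0.6) = 0.5000/0.8500 = 0.5882
Terminal stock prices: S_uuu = 411.6, S_uud = 170.3, S_udd = 70.47, S_ddd = 29.16
Terminal payoffs (S − K): max(266.6, 0) = 266.6, max(25.3, 0) = 25.3, max(-74.53, 0) = 0, max(-115.8, 0) = 0
Node uu (S = 283.8): V_uu = 1/1.1·[0.5882·266.5644 + 0.4118·25.3025] = 152.0193
Node ud (S = 117.4): V_ud = 1/1.1·[0.5882·25.3025 + 0.4118·0.0000] = 13.5307
Node dd (S = 48.6): V_dd = 1/1.1·[0.5882·0.0000 + 0.4118·0.0000] = 0.0000
Node u (S = 195.8): V_u = 1/1.1·[0.5882·152.0193 + 0.4118·13.5307] = 86.3587
Node d (S = 81): V_d = 1/1.1·[0.5882·13.5307 + 0.4118·0.0000] = 7.2357
Node 0 (S = 135): V_0 = 1/1.1·[0.5882·86.3587 + 0.4118·7.2357] = 48.8897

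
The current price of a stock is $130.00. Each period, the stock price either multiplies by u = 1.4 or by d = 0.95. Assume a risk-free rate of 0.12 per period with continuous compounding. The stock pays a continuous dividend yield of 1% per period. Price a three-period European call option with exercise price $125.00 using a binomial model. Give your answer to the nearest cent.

$41.32

Per-period risk-free factor R = e^0.12 = 1.1275; dividend-adjusted growth = e^(0.12−0.01) = 1.1163.
Risk-neutral probability p = (1.1163 − 0.95)/(1.4 − 0.95) = 0.1663/0.4500 = 0.3695
Terminal stock prices: S_uuu = 356.7, S_uud = 242.1, S_udd = 164.3, S_ddd = 111.5
Terminal payoffs (S − K): max(231.7, 0) = 231.7, max(117.1, 0) = 117.1, max(39.25, 0) = 39.25, max(-13.54, 0) = 0
Node uu (S = 254.8): V_uu = e^(−0.12)·[0.3695·231.7200 + 0.6305·117.0600] = 141.3996
Node ud (S = 172.9): V_ud = e^(−0.12)·[0.3695·117.0600 + 0.6305·39.2550] = 60.3146
Node dd (S = 117.3): V_dd = e^(−0.12)·[0.3695·39.2550 + 0.6305·0.0000] = 12.8648
Node u (S = 182): V_u = e^(−0.12)·[0.3695·141.3996 + 0.6305·60.3146] = 80.0677
Node d (S = 123.5): V_d = e^(−0.12)·[0.3695·60.3146 + 0.6305·12.8648] = 26.9604
Node 0 (S = 130): V_0 = e^(−0.12)·[0.3695·80.0677 + 0.6305·26.9604] = 41.3162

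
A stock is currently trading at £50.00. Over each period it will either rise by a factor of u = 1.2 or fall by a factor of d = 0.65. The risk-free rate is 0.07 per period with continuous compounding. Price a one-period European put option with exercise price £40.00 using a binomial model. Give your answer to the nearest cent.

Risk-neutral probability p = (e^0.07 − 0.65)/(1.2 − 0.65) = 0.4225/0.5500 = 0.7682
Terminal stock prices: S_u = 60, S_d = 32.5
Terminal payoffs (K − S): max(-20, 0) = 0, max(7.5, 0) = 7.5
Node 0 (S = 50): V_0 = e^(−0.07)·[0.7682·0.0000 + 0.2318·7.5000] = 1.6210

£1.62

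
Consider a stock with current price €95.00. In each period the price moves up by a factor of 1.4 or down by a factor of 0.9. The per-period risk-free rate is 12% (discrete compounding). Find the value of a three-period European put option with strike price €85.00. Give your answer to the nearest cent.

€1.97

Risk-neutral probability p = (1 + 0.12 − 0.9)/(1.4 − 0.9) = 0.2200/0.5000 = 0.4400
Terminal stock prices: S_uuu = 260.7, S_uud = 167.6, S_udd = 107.7, S_ddd = 69.26
Terminal payoffs (K − S): max(-175.7, 0) = 0, max(-82.58, 0) = 0, max(-22.73, 0) = 0, max(15.74, 0) = 15.74
Node uu (S = 186.2): V_uu = 1/1.12·[0.4400·0.0000 + 0.5600·0.0000] = 0.0000
Node ud (S = 119.7): V_ud = 1/1.12·[0.4400·0.0000 + 0.5600·0.0000] = 0.0000
Node dd (S = 76.95): V_dd = 1/1.12·[0.4400·0.0000 + 0.5600·15.7450] = 7.8725
Node u (S = 133): V_u = 1/1.12·[0.4400·0.0000 + 0.5600·0.0000] = 0.0000
Node d (S = 85.5): V_d = 1/1.12·[0.4400·0.0000 + 0.5600·7.8725] = 3.9362
Node 0 (S = 95): V_0 = 1/1.12·[0.4400·0.0000 + 0.5600·3.9362] = 1.9681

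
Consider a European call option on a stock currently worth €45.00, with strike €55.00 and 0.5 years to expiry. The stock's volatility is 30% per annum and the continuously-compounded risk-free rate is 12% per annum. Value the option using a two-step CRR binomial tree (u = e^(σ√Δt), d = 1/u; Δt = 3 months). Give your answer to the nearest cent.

CRR parameters: u = e^(σ√Δt) = e^(0.3·√0.25) = 1.1618, d = 1/u = 0.8607
Per-period rate: rΔt = 0.12·0.25 = 0.03, so R = e^0.03 = 1.0305
Risk-neutral probability p = (e^0.03 − 0.8607)/(1.1618 − 0.8607) = 0.1697/0.3011 = 0.5637
Terminal stock prices: S_uu = 60.74, S_ud = 45, S_dd = 33.34
Terminal payoffs (S − K): max(5.744, 0) = 5.744, max(-10, 0) = 0, max(-21.66, 0) = 0
Node u (S = 52.28): V_u = e^(−0.03)·[0.5637·5.7436 + 0.4363·0.0000] = 3.1420
Node d (S = 38.73): V_d = e^(−0.03)·[0.5637·0.0000 + 0.4363·0.0000] = 0.0000
Node 0 (S = 45): V_0 = e^(−0.03)·[0.5637·3.1420 + 0.4363·0.0000] = 1.7188

€1.72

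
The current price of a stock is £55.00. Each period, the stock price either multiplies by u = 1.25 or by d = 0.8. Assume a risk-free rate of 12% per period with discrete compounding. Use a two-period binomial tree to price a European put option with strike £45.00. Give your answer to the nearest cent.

£0.65

Risk-neutral probability p = (1 + 0.12 − 0.8)/(1.25 − 0.8) = 0.3200/0.4500 = 0.7111
Terminal stock prices: S_uu = 85.94, S_ud = 55, S_dd = 35.2
Terminal payoffs (K − S): max(-40.94, 0) = 0, max(-10, 0) = 0, max(9.8, 0) = 9.8
Node u (S = 68.75): V_u = 1/1.12·[0.7111·0.0000 + 0.2889·0.0000] = 0.0000
Node d (S = 44): V_d = 1/1.12·[0.7111·0.0000 + 0.2889·9.8000] = 2.5278
Node 0 (S = 55): V_0 = 1/1.12·[0.7111·0.0000 + 0.2889·2.5278] = 0.6520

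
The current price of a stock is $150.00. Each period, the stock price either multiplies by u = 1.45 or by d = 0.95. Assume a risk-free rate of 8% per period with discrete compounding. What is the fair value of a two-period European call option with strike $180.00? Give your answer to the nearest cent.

$16.63

Risk-neutral probability p = (1 + 0.08 − 0.95)/(1.45 − 0.95) = 0.1300/0.5000 = 0.2600
Terminal stock prices: S_uu = 315.4, S_ud = 206.6, S_dd = 135.4
Terminal payoffs (S − K): max(135.4, 0) = 135.4, max(26.62, 0) = 26.62, max(-44.62, 0) = 0
Node u (S = 217.5): V_u = 1/1.08·[0.2600·135.3750 + 0.7400·26.6250] = 50.8333
Node d (S = 142.5): V_d = 1/1.08·[0.2600·26.6250 + 0.7400·0.0000] = 6.4097
Node 0 (S = 150): V_0 = 1/1.08·[0.2600·50.8333 + 0.7400·6.4097] = 16.6295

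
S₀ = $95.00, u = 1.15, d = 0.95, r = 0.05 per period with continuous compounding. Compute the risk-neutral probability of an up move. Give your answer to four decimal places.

Risk-neutral probability p = (e^0.05 − 0.95)/(1.15 − 0.95) = 0.1013/0.2000 = 0.5064

p = 0.5064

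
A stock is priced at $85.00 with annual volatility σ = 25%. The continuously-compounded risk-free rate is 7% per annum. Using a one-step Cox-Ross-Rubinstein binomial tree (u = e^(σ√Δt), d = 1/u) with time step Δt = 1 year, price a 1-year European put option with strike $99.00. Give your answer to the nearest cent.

CRR parameters: u = e^(σ√Δt) = e^(0.25·√1) = 1.2840, d = 1/u = 0.7788
Per-period rate: rΔt = 0.07·1 = 0.07, so R = e^0.07 = 1.0725
Risk-neutral probability p = (e^0.07 − 0.7788)/(1.2840 − 0.7788) = 0.2937/0.5052 = 0.5813
Terminal stock prices: S_u = 109.1, S_d = 66.2
Terminal payoffs (K − S): max(-10.14, 0) = 0, max(32.8, 0) = 32.8
Node 0 (S = 85): V_0 = e^(−0.07)·[0.5813·0.0000 + 0.4187·32.8019] = 12.8044

$12.80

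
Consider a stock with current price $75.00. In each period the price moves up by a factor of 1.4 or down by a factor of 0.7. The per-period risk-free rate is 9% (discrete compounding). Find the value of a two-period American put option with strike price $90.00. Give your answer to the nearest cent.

Risk-neutral probability p = (1 + 0.09 − 0.7)/(1.4 − 0.7) = 0.3900/0.7000 = 0.5571
Terminal stock prices: S_uu = 147, S_ud = 73.5, S_dd = 36.75
Terminal payoffs (K − S): max(-57, 0) = 0, max(16.5, 0) = 16.5, max(53.25, 0) = 53.25
Node u (S = 105): continuation = 1/1.09·[0.5571·0.0000 + 0.4429·16.5000] = 6.7038; exercise value = 0.0000 ≤ continuation, so V_u = 6.7038
Node d (S = 52.5): continuation = 1/1.09·[0.5571·16.5000 + 0.4429·53.2500] = 30.0688; exercise value = 37.5000 > continuation, so V_d = 37.5000 (exercise)
Node 0 (S = 75): continuation = 1/1.09·[0.5571·6.7038 + 0.4429·37.5000] = 18.6625; exercise value = 15.0000 ≤ continuation, so V_0 = 18.6625

$18.66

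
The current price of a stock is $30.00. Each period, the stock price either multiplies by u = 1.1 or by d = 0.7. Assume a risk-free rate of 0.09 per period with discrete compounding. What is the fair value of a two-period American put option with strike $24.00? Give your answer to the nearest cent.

$0.09

Risk-neutral probability p = (1 + 0.09 − 0.7)/(1.1 − 0.7) = 0.3900/0.4000 = 0.9750
Terminal stock prices: S_uu = 36.3, S_ud = 23.1, S_dd = 14.7
Terminal payoffs (K − S): max(-12.3, 0) = 0, max(0.9, 0) = 0.9, max(9.3, 0) = 9.3
Node u (S = 33): continuation = 1/1.09·[0.9750·0.0000 + 0.0250·0.9000] = 0.0206; exercise value = 0.0000 ≤ continuation, so V_u = 0.0206
Node d (S = 21): continuation = 1/1.09·[0.9750·0.9000 + 0.0250·9.3000] = 1.0183; exercise value = 3.0000 > continuation, so V_d = 3.0000 (exercise)
Node 0 (S = 30): continuation = 1/1.09·[0.9750·0.0206 + 0.0250·3.0000] = 0.0873; exercise value = 0.0000 ≤ continuation, so V_0 = 0.0873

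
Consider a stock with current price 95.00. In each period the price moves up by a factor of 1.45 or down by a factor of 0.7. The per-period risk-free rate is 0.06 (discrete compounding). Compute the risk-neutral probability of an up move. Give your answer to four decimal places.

Risk-neutral probability p = (1 + 0.06 − 0.7)/(1.45 − 0.7) = 0.3600/0.7500 = 0.4800

p = 0.4800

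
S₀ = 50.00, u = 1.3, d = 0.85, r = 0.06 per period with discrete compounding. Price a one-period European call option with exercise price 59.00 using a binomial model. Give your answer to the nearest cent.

Risk-neutral probability p = (1 + 0.06 − 0.85)/(1.3 − 0.85) = 0.2100/0.4500 = 0.4667
Terminal stock prices: S_u = 65, S_d = 42.5
Terminal payoffs (S − K): max(6, 0) = 6, max(-16.5, 0) = 0
Node 0 (S = 50): V_0 = 1/1.06·[0.4667·6.0000 + 0.5333·0.0000] = 2.6415

2.64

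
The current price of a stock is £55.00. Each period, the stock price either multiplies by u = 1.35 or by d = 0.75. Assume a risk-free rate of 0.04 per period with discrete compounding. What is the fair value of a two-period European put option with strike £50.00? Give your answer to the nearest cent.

£4.70

Risk-neutral probability p = (1 + 0.04 − 0.75)/(1.35 − 0.75) = 0.2900/0.6000 = 0.4833
Terminal stock prices: S_uu = 100.2, S_ud = 55.69, S_dd = 30.94
Terminal payoffs (K − S): max(-50.24, 0) = 0, max(-5.688, 0) = 0, max(19.06, 0) = 19.06
Node u (S = 74.25): V_u = 1/1.04·[0.4833·0.0000 + 0.5167·0.0000] = 0.0000
Node d (S = 41.25): V_d = 1/1.04·[0.4833·0.0000 + 0.5167·19.0625] = 9.4702
Node 0 (S = 55): V_0 = 1/1.04·[0.4833·0.0000 + 0.5167·9.4702] = 4.7047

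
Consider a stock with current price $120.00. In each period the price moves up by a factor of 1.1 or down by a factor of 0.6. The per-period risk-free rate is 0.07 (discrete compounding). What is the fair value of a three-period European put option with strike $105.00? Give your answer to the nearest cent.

$2.81

Risk-neutral probability p = (1 + 0.07 − 0.6)/(1.1 − 0.6) = 0.4700/0.5000 = 0.9400
Terminal stock prices: S_uuu = 159.7, S_uud = 87.12, S_udd = 47.52, S_ddd = 25.92
Terminal payoffs (K − S): max(-54.72, 0) = 0, max(17.88, 0) = 17.88, max(57.48, 0) = 57.48, max(79.08, 0) = 79.08
Node uu (S = 145.2): V_uu = 1/1.07·[0.9400·0.0000 + 0.0600·17.8800] = 1.0026
Node ud (S = 79.2): V_ud = 1/1.07·[0.9400·17.8800 + 0.0600·57.4800] = 18.9308
Node dd (S = 43.2): V_dd = 1/1.07·[0.9400·57.4800 + 0.0600·79.0800] = 54.9308
Node u (S = 132): V_u = 1/1.07·[0.9400·1.0026 + 0.0600·18.9308] = 1.9423
Node d (S = 72): V_d = 1/1.07·[0.9400·18.9308 + 0.0600·54.9308] = 19.7111
Node 0 (S = 120): V_0 = 1/1.07·[0.9400·1.9423 + 0.0600·19.7111] = 2.8117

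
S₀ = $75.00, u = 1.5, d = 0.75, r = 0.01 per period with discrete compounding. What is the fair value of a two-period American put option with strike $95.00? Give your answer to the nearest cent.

$27.43

Risk-neutral probability p = (1 + 0.01 − 0.75)/(1.5 − 0.75) = 0.2600/0.7500 = 0.3467
Terminal stock prices: S_uu = 168.8, S_ud = 84.38, S_dd = 42.19
Terminal payoffs (K − S): max(-73.75, 0) = 0, max(10.62, 0) = 10.62, max(52.81, 0) = 52.81
Node u (S = 112.5): continuation = 1/1.01·[0.3467·0.0000 + 0.6533·10.6250] = 6.8729; exercise value = 0.0000 ≤ continuation, so V_u = 6.8729
Node d (S = 56.25): continuation = 1/1.01·[0.3467·10.6250 + 0.6533·52.8125] = 37.8094; exercise value = 38.7500 > continuation, so V_d = 38.7500 (exercise)
Node 0 (S = 75): continuation = 1/1.01·[0.3467·6.8729 + 0.6533·38.7500] = 27.4250; exercise value = 20.0000 ≤ continuation, so V_0 = 27.4250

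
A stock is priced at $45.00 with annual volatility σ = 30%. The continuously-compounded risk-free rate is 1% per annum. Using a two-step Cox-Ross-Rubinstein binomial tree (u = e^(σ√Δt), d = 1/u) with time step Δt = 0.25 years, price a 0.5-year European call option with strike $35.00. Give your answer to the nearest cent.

$10.64

CRR parameters: u = e^(σ√Δt) = e^(0.3·√0.25) = 1.1618, d = 1/u = 0.8607
Per-period rate: rΔt = 0.01·0.25 = 0.0025, so R = e^0.0025 = 1.0025
Risk-neutral probability p = (e^0.0025 − 0.8607)/(1.1618 − 0.8607) = 0.1418/0.3011 = 0.4709
Terminal stock prices: S_uu = 60.74, S_ud = 45, S_dd = 33.34
Terminal payoffs (S − K): max(25.74, 0) = 25.74, max(10, 0) = 10, max(-1.663, 0) = 0
Node u (S = 52.28): V_u = e^(−0.0025)·[0.4709·25.7436 + 0.5291·10.0000] = 17.3699
Node d (S = 38.73): V_d = e^(−0.0025)·[0.4709·10.0000 + 0.5291·0.0000] = 4.6971
Node 0 (S = 45): V_0 = e^(−0.0025)·[0.4709·17.3699 + 0.5291·4.6971] = 10.6379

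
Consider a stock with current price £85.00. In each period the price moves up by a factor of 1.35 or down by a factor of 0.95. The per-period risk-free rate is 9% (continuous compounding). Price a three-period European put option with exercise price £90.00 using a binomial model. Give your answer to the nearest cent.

Risk-neutral probability p = (e^0.09 − 0.95)/(1.35 − 0.95) = 0.1442/0.4000 = 0.3604
Terminal stock prices: S_uuu = 209.1, S_uud = 147.2, S_udd = 103.6, S_ddd = 72.88
Terminal payoffs (K − S): max(-119.1, 0) = 0, max(-57.17, 0) = 0, max(-13.56, 0) = 0, max(17.12, 0) = 17.12
Node uu (S = 154.9): V_uu = e^(−0.09)·[0.3604·0.0000 + 0.6396·0.0000] = 0.0000
Node ud (S = 109): V_ud = e^(−0.09)·[0.3604·0.0000 + 0.6396·0.0000] = 0.0000
Node dd (S = 76.71): V_dd = e^(−0.09)·[0.3604·0.0000 + 0.6396·17.1231] = 10.0088
Node u (S = 114.8): V_u = e^(−0.09)·[0.3604·0.0000 + 0.6396·0.0000] = 0.0000
Node d (S = 80.75): V_d = e^(−0.09)·[0.3604·0.0000 + 0.6396·10.0088] = 5.8503
Node 0 (S = 85): V_0 = e^(−0.09)·[0.3604·0.0000 + 0.6396·5.8503] = 3.4196

£3.42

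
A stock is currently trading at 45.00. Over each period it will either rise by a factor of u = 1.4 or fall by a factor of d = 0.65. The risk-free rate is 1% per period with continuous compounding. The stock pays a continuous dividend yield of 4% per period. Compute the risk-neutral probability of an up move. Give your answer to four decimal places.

Per-period risk-free factor R = e^0.01 = 1.0101; dividend-adjusted growth = e^(0.01−0.04) = 0.9704.
Risk-neutral probability p = (0.9704 − 0.65)/(1.4 − 0.65) = 0.3204/0.7500 = 0.4273

p = 0.4273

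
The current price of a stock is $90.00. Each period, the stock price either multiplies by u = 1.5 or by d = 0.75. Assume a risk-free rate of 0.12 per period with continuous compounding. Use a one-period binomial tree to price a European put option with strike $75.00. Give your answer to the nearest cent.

$3.30

Risk-neutral probability p = (e^0.12 − 0.75)/(1.5 − 0.75) = 0.3775/0.7500 = 0.5033
Terminal stock prices: S_u = 135, S_d = 67.5
Terminal payoffs (K − S): max(-60, 0) = 0, max(7.5, 0) = 7.5
Node 0 (S = 90): V_0 = e^(−0.12)·[0.5033·0.0000 + 0.4967·7.5000] = 3.3038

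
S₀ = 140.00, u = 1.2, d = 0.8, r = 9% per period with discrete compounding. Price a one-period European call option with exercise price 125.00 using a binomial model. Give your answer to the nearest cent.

28.60

Risk-neutral probability p = (1 + 0.09 − 0.8)/(1.2 − 0.8) = 0.2900/0.4000 = 0.7250
Terminal stock prices: S_u = 168, S_d = 112
Terminal payoffs (S − K): max(43, 0) = 43, max(-13, 0) = 0
Node 0 (S = 140): V_0 = 1/1.09·[0.7250·43.0000 + 0.2750·0.0000] = 28.6009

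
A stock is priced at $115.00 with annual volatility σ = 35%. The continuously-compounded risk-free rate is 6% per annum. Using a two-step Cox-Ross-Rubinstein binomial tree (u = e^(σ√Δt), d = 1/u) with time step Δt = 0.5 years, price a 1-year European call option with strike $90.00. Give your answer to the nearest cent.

CRR parameters: u = e^(σ√Δt) = e^(0.35·√0.5) = 1.2808, d = 1/u = 0.7808
Per-period rate: rΔt = 0.06·0.5 = 0.03, so R = e^0.03 = 1.0305
Risk-neutral probability p = (e^0.03 − 0.7808)/(1.2808 − 0.7808) = 0.2497/0.5000 = 0.4993
Terminal stock prices: S_uu = 188.7, S_ud = 115, S_dd = 70.1
Terminal payoffs (S − K): max(98.65, 0) = 98.65, max(25, 0) = 25, max(-19.9, 0) = 0
Node u (S = 147.3): V_u = e^(−0.03)·[0.4993·98.6525 + 0.5007·25.0000] = 59.9523
Node d (S = 89.79): V_d = e^(−0.03)·[0.4993·25.0000 + 0.5007·0.0000] = 12.1147
Node 0 (S = 115): V_0 = e^(−0.03)·[0.4993·59.9523 + 0.5007·12.1147] = 34.9382

$34.94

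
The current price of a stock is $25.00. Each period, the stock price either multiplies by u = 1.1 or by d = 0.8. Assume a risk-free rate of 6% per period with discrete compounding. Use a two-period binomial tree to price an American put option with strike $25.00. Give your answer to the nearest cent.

Risk-neutral probability p = (1 + 0.06 − 0.8)/(1.1 − 0.8) = 0.2600/0.3000 = 0.8667
Terminal stock prices: S_uu = 30.25, S_ud = 22, S_dd = 16
Terminal payoffs (K − S): max(-5.25, 0) = 0, max(3, 0) = 3, max(9, 0) = 9
Node u (S = 27.5): continuation = 1/1.06·[0.8667·0.0000 + 0.1333·3.0000] = 0.3774; exercise value = 0.0000 ≤ continuation, so V_u = 0.3774
Node d (S = 20): continuation = 1/1.06·[0.8667·3.0000 + 0.1333·9.0000] = 3.5849; exercise value = 5.0000 > continuation, so V_d = 5.0000 (exercise)
Node 0 (S = 25): continuation = 1/1.06·[0.8667·0.3774 + 0.1333·5.0000] = 0.9375; exercise value = 0.0000 ≤ continuation, so V_0 = 0.9375

$0.94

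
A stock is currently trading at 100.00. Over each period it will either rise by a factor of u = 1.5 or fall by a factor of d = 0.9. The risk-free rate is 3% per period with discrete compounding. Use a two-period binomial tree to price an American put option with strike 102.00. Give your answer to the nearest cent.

12.15

Risk-neutral probability p = (1 + 0.03 − 0.9)/(1.5 − 0.9) = 0.1300/0.6000 = 0.2167
Terminal stock prices: S_uu = 225, S_ud = 135, S_dd = 81
Terminal payoffs (K − S): max(-123, 0) = 0, max(-33, 0) = 0, max(21, 0) = 21
Node u (S = 150): continuation = 1/1.03·[0.2167·0.0000 + 0.7833·0.0000] = 0.0000; exercise value = 0.0000 ≤ continuation, so V_u = 0.0000
Node d (S = 90): continuation = 1/1.03·[0.2167·0.0000 + 0.7833·21.0000] = 15.9709; exercise value = 12.0000 ≤ continuation, so V_d = 15.9709
Node 0 (S = 100): continuation = 1/1.03·[0.2167·0.0000 + 0.7833·15.9709] = 12.1461; exercise value = 2.0000 ≤ continuation, so V_0 = 12.1461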